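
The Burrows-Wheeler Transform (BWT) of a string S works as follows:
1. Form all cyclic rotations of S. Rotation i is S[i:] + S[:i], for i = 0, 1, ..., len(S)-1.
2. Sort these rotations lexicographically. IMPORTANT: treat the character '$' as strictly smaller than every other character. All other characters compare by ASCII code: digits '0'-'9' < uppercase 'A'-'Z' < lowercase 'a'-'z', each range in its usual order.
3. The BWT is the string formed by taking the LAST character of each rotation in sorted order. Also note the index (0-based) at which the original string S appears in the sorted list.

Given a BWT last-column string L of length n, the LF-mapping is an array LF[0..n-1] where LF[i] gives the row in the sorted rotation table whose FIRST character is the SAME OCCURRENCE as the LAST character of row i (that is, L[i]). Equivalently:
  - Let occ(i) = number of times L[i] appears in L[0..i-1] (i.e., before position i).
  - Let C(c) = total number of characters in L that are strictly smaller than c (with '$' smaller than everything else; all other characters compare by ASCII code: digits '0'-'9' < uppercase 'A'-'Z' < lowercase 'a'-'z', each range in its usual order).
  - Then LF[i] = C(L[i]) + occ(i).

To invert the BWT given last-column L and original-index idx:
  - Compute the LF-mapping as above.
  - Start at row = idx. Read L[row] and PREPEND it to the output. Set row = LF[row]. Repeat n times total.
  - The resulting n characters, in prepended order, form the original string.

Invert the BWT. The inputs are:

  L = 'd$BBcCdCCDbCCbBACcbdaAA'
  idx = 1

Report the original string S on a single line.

Answer: AbCCCbDCCCBAdcbcBAdBad$

Derivation:
LF mapping: 20 0 4 5 18 7 21 8 9 13 15 10 11 16 6 1 12 19 17 22 14 2 3
Walk LF starting at row 1, prepending L[row]:
  step 1: row=1, L[1]='$', prepend. Next row=LF[1]=0
  step 2: row=0, L[0]='d', prepend. Next row=LF[0]=20
  step 3: row=20, L[20]='a', prepend. Next row=LF[20]=14
  step 4: row=14, L[14]='B', prepend. Next row=LF[14]=6
  step 5: row=6, L[6]='d', prepend. Next row=LF[6]=21
  step 6: row=21, L[21]='A', prepend. Next row=LF[21]=2
  step 7: row=2, L[2]='B', prepend. Next row=LF[2]=4
  step 8: row=4, L[4]='c', prepend. Next row=LF[4]=18
  step 9: row=18, L[18]='b', prepend. Next row=LF[18]=17
  step 10: row=17, L[17]='c', prepend. Next row=LF[17]=19
  step 11: row=19, L[19]='d', prepend. Next row=LF[19]=22
  step 12: row=22, L[22]='A', prepend. Next row=LF[22]=3
  step 13: row=3, L[3]='B', prepend. Next row=LF[3]=5
  step 14: row=5, L[5]='C', prepend. Next row=LF[5]=7
  step 15: row=7, L[7]='C', prepend. Next row=LF[7]=8
  step 16: row=8, L[8]='C', prepend. Next row=LF[8]=9
  step 17: row=9, L[9]='D', prepend. Next row=LF[9]=13
  step 18: row=13, L[13]='b', prepend. Next row=LF[13]=16
  step 19: row=16, L[16]='C', prepend. Next row=LF[16]=12
  step 20: row=12, L[12]='C', prepend. Next row=LF[12]=11
  step 21: row=11, L[11]='C', prepend. Next row=LF[11]=10
  step 22: row=10, L[10]='b', prepend. Next row=LF[10]=15
  step 23: row=15, L[15]='A', prepend. Next row=LF[15]=1
Reversed output: AbCCCbDCCCBAdcbcBAdBad$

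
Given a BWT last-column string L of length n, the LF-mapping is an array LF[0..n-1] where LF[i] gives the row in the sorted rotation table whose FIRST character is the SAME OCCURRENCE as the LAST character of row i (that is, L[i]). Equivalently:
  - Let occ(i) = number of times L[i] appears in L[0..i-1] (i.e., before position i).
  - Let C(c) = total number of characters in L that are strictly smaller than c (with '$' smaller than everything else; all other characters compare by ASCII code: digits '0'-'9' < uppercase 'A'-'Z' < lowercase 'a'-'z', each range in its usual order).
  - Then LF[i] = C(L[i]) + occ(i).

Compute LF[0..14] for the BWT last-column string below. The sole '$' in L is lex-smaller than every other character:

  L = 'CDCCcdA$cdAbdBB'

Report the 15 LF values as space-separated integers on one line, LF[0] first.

Answer: 5 8 6 7 10 12 1 0 11 13 2 9 14 3 4

Derivation:
Char counts: '$':1, 'A':2, 'B':2, 'C':3, 'D':1, 'b':1, 'c':2, 'd':3
C (first-col start): C('$')=0, C('A')=1, C('B')=3, C('C')=5, C('D')=8, C('b')=9, C('c')=10, C('d')=12
L[0]='C': occ=0, LF[0]=C('C')+0=5+0=5
L[1]='D': occ=0, LF[1]=C('D')+0=8+0=8
L[2]='C': occ=1, LF[2]=C('C')+1=5+1=6
L[3]='C': occ=2, LF[3]=C('C')+2=5+2=7
L[4]='c': occ=0, LF[4]=C('c')+0=10+0=10
L[5]='d': occ=0, LF[5]=C('d')+0=12+0=12
L[6]='A': occ=0, LF[6]=C('A')+0=1+0=1
L[7]='$': occ=0, LF[7]=C('$')+0=0+0=0
L[8]='c': occ=1, LF[8]=C('c')+1=10+1=11
L[9]='d': occ=1, LF[9]=C('d')+1=12+1=13
L[10]='A': occ=1, LF[10]=C('A')+1=1+1=2
L[11]='b': occ=0, LF[11]=C('b')+0=9+0=9
L[12]='d': occ=2, LF[12]=C('d')+2=12+2=14
L[13]='B': occ=0, LF[13]=C('B')+0=3+0=3
L[14]='B': occ=1, LF[14]=C('B')+1=3+1=4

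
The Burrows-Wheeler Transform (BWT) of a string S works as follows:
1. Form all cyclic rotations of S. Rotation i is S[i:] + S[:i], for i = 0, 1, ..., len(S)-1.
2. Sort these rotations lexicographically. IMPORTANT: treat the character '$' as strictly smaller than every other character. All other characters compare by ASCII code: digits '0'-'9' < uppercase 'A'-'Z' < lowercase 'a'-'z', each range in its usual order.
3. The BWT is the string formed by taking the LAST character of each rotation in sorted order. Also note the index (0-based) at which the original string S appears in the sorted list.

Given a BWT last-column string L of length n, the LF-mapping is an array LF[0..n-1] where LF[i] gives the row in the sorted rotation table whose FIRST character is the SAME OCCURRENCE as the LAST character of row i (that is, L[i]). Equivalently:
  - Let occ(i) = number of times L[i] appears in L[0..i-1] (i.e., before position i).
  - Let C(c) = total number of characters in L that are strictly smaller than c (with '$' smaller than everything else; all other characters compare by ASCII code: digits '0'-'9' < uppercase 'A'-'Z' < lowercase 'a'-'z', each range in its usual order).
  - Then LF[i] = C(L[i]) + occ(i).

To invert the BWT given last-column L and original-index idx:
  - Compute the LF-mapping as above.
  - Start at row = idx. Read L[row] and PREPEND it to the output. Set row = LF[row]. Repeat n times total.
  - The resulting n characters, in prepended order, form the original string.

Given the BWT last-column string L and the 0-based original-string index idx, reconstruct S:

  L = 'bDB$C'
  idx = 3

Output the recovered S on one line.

LF mapping: 4 3 1 0 2
Walk LF starting at row 3, prepending L[row]:
  step 1: row=3, L[3]='$', prepend. Next row=LF[3]=0
  step 2: row=0, L[0]='b', prepend. Next row=LF[0]=4
  step 3: row=4, L[4]='C', prepend. Next row=LF[4]=2
  step 4: row=2, L[2]='B', prepend. Next row=LF[2]=1
  step 5: row=1, L[1]='D', prepend. Next row=LF[1]=3
Reversed output: DBCb$

Answer: DBCb$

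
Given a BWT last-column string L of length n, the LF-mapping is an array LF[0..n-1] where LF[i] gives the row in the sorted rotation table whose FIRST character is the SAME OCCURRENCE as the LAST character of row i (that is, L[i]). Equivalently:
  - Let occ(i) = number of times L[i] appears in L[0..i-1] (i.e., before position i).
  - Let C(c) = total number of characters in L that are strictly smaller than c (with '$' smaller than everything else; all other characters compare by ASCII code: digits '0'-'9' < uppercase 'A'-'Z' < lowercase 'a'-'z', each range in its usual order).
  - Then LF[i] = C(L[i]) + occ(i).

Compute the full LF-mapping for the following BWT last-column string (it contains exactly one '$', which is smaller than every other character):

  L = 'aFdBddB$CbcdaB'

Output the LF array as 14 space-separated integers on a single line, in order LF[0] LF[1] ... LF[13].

Char counts: '$':1, 'B':3, 'C':1, 'F':1, 'a':2, 'b':1, 'c':1, 'd':4
C (first-col start): C('$')=0, C('B')=1, C('C')=4, C('F')=5, C('a')=6, C('b')=8, C('c')=9, C('d')=10
L[0]='a': occ=0, LF[0]=C('a')+0=6+0=6
L[1]='F': occ=0, LF[1]=C('F')+0=5+0=5
L[2]='d': occ=0, LF[2]=C('d')+0=10+0=10
L[3]='B': occ=0, LF[3]=C('B')+0=1+0=1
L[4]='d': occ=1, LF[4]=C('d')+1=10+1=11
L[5]='d': occ=2, LF[5]=C('d')+2=10+2=12
L[6]='B': occ=1, LF[6]=C('B')+1=1+1=2
L[7]='$': occ=0, LF[7]=C('$')+0=0+0=0
L[8]='C': occ=0, LF[8]=C('C')+0=4+0=4
L[9]='b': occ=0, LF[9]=C('b')+0=8+0=8
L[10]='c': occ=0, LF[10]=C('c')+0=9+0=9
L[11]='d': occ=3, LF[11]=C('d')+3=10+3=13
L[12]='a': occ=1, LF[12]=C('a')+1=6+1=7
L[13]='B': occ=2, LF[13]=C('B')+2=1+2=3

Answer: 6 5 10 1 11 12 2 0 4 8 9 13 7 3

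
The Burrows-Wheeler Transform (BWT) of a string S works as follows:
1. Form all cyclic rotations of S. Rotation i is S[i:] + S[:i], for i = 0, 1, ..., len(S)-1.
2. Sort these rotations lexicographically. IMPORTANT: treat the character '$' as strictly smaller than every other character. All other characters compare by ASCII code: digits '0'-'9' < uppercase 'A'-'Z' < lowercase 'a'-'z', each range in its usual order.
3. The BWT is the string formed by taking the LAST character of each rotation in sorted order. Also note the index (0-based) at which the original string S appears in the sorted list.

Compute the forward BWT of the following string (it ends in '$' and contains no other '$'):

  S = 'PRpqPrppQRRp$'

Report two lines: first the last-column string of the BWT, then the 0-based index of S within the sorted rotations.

All 13 rotations (rotation i = S[i:]+S[:i]):
  rot[0] = PRpqPrppQRRp$
  rot[1] = RpqPrppQRRp$P
  rot[2] = pqPrppQRRp$PR
  rot[3] = qPrppQRRp$PRp
  rot[4] = PrppQRRp$PRpq
  rot[5] = rppQRRp$PRpqP
  rot[6] = ppQRRp$PRpqPr
  rot[7] = pQRRp$PRpqPrp
  rot[8] = QRRp$PRpqPrpp
  rot[9] = RRp$PRpqPrppQ
  rot[10] = Rp$PRpqPrppQR
  rot[11] = p$PRpqPrppQRR
  rot[12] = $PRpqPrppQRRp
Sorted (with $ < everything):
  sorted[0] = $PRpqPrppQRRp  (last char: 'p')
  sorted[1] = PRpqPrppQRRp$  (last char: '$')
  sorted[2] = PrppQRRp$PRpq  (last char: 'q')
  sorted[3] = QRRp$PRpqPrpp  (last char: 'p')
  sorted[4] = RRp$PRpqPrppQ  (last char: 'Q')
  sorted[5] = Rp$PRpqPrppQR  (last char: 'R')
  sorted[6] = RpqPrppQRRp$P  (last char: 'P')
  sorted[7] = p$PRpqPrppQRR  (last char: 'R')
  sorted[8] = pQRRp$PRpqPrp  (last char: 'p')
  sorted[9] = ppQRRp$PRpqPr  (last char: 'r')
  sorted[10] = pqPrppQRRp$PR  (last char: 'R')
  sorted[11] = qPrppQRRp$PRp  (last char: 'p')
  sorted[12] = rppQRRp$PRpqP  (last char: 'P')
Last column: p$qpQRPRprRpP
Original string S is at sorted index 1

Answer: p$qpQRPRprRpP
1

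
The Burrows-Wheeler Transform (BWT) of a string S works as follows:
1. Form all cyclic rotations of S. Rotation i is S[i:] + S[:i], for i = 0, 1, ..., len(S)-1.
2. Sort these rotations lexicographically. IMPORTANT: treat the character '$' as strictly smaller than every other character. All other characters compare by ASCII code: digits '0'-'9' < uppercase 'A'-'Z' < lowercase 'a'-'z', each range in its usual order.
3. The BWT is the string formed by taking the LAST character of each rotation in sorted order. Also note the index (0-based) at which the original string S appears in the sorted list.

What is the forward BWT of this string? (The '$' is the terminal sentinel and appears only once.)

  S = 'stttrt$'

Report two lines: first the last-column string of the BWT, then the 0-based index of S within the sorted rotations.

All 7 rotations (rotation i = S[i:]+S[:i]):
  rot[0] = stttrt$
  rot[1] = tttrt$s
  rot[2] = ttrt$st
  rot[3] = trt$stt
  rot[4] = rt$sttt
  rot[5] = t$stttr
  rot[6] = $stttrt
Sorted (with $ < everything):
  sorted[0] = $stttrt  (last char: 't')
  sorted[1] = rt$sttt  (last char: 't')
  sorted[2] = stttrt$  (last char: '$')
  sorted[3] = t$stttr  (last char: 'r')
  sorted[4] = trt$stt  (last char: 't')
  sorted[5] = ttrt$st  (last char: 't')
  sorted[6] = tttrt$s  (last char: 's')
Last column: tt$rtts
Original string S is at sorted index 2

Answer: tt$rtts
2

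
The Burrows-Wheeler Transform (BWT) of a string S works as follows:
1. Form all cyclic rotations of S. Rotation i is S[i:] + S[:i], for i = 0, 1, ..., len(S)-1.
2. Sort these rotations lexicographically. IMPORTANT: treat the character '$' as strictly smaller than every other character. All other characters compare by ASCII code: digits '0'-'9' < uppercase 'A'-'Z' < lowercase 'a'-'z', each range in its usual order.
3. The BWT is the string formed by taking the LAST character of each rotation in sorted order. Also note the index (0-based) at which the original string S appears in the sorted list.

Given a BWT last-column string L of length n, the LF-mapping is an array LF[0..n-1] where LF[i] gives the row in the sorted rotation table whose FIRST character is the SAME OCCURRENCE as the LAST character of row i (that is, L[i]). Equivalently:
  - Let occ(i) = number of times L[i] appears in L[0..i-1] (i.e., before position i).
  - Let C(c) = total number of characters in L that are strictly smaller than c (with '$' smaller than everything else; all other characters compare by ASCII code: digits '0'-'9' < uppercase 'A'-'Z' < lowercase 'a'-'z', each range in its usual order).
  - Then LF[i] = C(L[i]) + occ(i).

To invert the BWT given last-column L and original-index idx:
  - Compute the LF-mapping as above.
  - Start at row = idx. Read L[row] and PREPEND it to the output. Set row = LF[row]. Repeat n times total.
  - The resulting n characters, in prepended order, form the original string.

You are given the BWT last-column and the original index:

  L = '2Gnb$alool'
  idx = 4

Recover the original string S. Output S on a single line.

Answer: balloonG2$

Derivation:
LF mapping: 1 2 7 4 0 3 5 8 9 6
Walk LF starting at row 4, prepending L[row]:
  step 1: row=4, L[4]='$', prepend. Next row=LF[4]=0
  step 2: row=0, L[0]='2', prepend. Next row=LF[0]=1
  step 3: row=1, L[1]='G', prepend. Next row=LF[1]=2
  step 4: row=2, L[2]='n', prepend. Next row=LF[2]=7
  step 5: row=7, L[7]='o', prepend. Next row=LF[7]=8
  step 6: row=8, L[8]='o', prepend. Next row=LF[8]=9
  step 7: row=9, L[9]='l', prepend. Next row=LF[9]=6
  step 8: row=6, L[6]='l', prepend. Next row=LF[6]=5
  step 9: row=5, L[5]='a', prepend. Next row=LF[5]=3
  step 10: row=3, L[3]='b', prepend. Next row=LF[3]=4
Reversed output: balloonG2$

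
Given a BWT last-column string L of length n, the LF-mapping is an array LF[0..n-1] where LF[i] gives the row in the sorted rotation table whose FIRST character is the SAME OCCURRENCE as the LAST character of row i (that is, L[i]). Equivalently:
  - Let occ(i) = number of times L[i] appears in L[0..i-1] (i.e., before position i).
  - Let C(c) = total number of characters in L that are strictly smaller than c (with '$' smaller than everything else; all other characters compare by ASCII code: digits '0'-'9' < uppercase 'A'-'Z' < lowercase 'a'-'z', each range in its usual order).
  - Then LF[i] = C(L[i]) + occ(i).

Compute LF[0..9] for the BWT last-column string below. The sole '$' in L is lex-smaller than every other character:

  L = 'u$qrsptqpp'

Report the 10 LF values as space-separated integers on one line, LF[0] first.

Answer: 9 0 4 6 7 1 8 5 2 3

Derivation:
Char counts: '$':1, 'p':3, 'q':2, 'r':1, 's':1, 't':1, 'u':1
C (first-col start): C('$')=0, C('p')=1, C('q')=4, C('r')=6, C('s')=7, C('t')=8, C('u')=9
L[0]='u': occ=0, LF[0]=C('u')+0=9+0=9
L[1]='$': occ=0, LF[1]=C('$')+0=0+0=0
L[2]='q': occ=0, LF[2]=C('q')+0=4+0=4
L[3]='r': occ=0, LF[3]=C('r')+0=6+0=6
L[4]='s': occ=0, LF[4]=C('s')+0=7+0=7
L[5]='p': occ=0, LF[5]=C('p')+0=1+0=1
L[6]='t': occ=0, LF[6]=C('t')+0=8+0=8
L[7]='q': occ=1, LF[7]=C('q')+1=4+1=5
L[8]='p': occ=1, LF[8]=C('p')+1=1+1=2
L[9]='p': occ=2, LF[9]=C('p')+2=1+2=3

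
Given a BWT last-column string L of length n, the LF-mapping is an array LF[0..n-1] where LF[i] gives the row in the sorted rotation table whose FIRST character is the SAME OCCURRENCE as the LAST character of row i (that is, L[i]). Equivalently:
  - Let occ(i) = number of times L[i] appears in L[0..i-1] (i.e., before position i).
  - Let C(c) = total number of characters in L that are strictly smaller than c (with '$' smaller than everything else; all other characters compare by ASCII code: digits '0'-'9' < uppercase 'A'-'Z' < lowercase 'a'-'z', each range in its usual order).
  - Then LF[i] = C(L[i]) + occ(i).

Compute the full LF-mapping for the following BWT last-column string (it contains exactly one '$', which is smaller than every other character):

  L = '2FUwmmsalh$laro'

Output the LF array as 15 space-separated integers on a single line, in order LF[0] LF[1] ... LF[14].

Answer: 1 2 3 14 9 10 13 4 7 6 0 8 5 12 11

Derivation:
Char counts: '$':1, '2':1, 'F':1, 'U':1, 'a':2, 'h':1, 'l':2, 'm':2, 'o':1, 'r':1, 's':1, 'w':1
C (first-col start): C('$')=0, C('2')=1, C('F')=2, C('U')=3, C('a')=4, C('h')=6, C('l')=7, C('m')=9, C('o')=11, C('r')=12, C('s')=13, C('w')=14
L[0]='2': occ=0, LF[0]=C('2')+0=1+0=1
L[1]='F': occ=0, LF[1]=C('F')+0=2+0=2
L[2]='U': occ=0, LF[2]=C('U')+0=3+0=3
L[3]='w': occ=0, LF[3]=C('w')+0=14+0=14
L[4]='m': occ=0, LF[4]=C('m')+0=9+0=9
L[5]='m': occ=1, LF[5]=C('m')+1=9+1=10
L[6]='s': occ=0, LF[6]=C('s')+0=13+0=13
L[7]='a': occ=0, LF[7]=C('a')+0=4+0=4
L[8]='l': occ=0, LF[8]=C('l')+0=7+0=7
L[9]='h': occ=0, LF[9]=C('h')+0=6+0=6
L[10]='$': occ=0, LF[10]=C('$')+0=0+0=0
L[11]='l': occ=1, LF[11]=C('l')+1=7+1=8
L[12]='a': occ=1, LF[12]=C('a')+1=4+1=5
L[13]='r': occ=0, LF[13]=C('r')+0=12+0=12
L[14]='o': occ=0, LF[14]=C('o')+0=11+0=11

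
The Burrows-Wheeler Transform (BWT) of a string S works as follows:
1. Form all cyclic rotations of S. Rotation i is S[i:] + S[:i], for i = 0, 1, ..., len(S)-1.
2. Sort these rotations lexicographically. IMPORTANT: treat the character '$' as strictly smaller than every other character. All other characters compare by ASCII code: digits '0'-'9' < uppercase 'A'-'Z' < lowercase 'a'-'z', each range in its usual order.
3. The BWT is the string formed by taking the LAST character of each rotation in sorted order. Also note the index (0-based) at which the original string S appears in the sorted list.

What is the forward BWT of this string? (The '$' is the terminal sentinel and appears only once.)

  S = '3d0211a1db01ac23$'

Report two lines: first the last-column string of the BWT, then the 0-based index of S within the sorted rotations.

Answer: 3bd210a0c2$11da31
10

Derivation:
All 17 rotations (rotation i = S[i:]+S[:i]):
  rot[0] = 3d0211a1db01ac23$
  rot[1] = d0211a1db01ac23$3
  rot[2] = 0211a1db01ac23$3d
  rot[3] = 211a1db01ac23$3d0
  rot[4] = 11a1db01ac23$3d02
  rot[5] = 1a1db01ac23$3d021
  rot[6] = a1db01ac23$3d0211
  rot[7] = 1db01ac23$3d0211a
  rot[8] = db01ac23$3d0211a1
  rot[9] = b01ac23$3d0211a1d
  rot[10] = 01ac23$3d0211a1db
  rot[11] = 1ac23$3d0211a1db0
  rot[12] = ac23$3d0211a1db01
  rot[13] = c23$3d0211a1db01a
  rot[14] = 23$3d0211a1db01ac
  rot[15] = 3$3d0211a1db01ac2
  rot[16] = $3d0211a1db01ac23
Sorted (with $ < everything):
  sorted[0] = $3d0211a1db01ac23  (last char: '3')
  sorted[1] = 01ac23$3d0211a1db  (last char: 'b')
  sorted[2] = 0211a1db01ac23$3d  (last char: 'd')
  sorted[3] = 11a1db01ac23$3d02  (last char: '2')
  sorted[4] = 1a1db01ac23$3d021  (last char: '1')
  sorted[5] = 1ac23$3d0211a1db0  (last char: '0')
  sorted[6] = 1db01ac23$3d0211a  (last char: 'a')
  sorted[7] = 211a1db01ac23$3d0  (last char: '0')
  sorted[8] = 23$3d0211a1db01ac  (last char: 'c')
  sorted[9] = 3$3d0211a1db01ac2  (last char: '2')
  sorted[10] = 3d0211a1db01ac23$  (last char: '$')
  sorted[11] = a1db01ac23$3d0211  (last char: '1')
  sorted[12] = ac23$3d0211a1db01  (last char: '1')
  sorted[13] = b01ac23$3d0211a1d  (last char: 'd')
  sorted[14] = c23$3d0211a1db01a  (last char: 'a')
  sorted[15] = d0211a1db01ac23$3  (last char: '3')
  sorted[16] = db01ac23$3d0211a1  (last char: '1')
Last column: 3bd210a0c2$11da31
Original string S is at sorted index 10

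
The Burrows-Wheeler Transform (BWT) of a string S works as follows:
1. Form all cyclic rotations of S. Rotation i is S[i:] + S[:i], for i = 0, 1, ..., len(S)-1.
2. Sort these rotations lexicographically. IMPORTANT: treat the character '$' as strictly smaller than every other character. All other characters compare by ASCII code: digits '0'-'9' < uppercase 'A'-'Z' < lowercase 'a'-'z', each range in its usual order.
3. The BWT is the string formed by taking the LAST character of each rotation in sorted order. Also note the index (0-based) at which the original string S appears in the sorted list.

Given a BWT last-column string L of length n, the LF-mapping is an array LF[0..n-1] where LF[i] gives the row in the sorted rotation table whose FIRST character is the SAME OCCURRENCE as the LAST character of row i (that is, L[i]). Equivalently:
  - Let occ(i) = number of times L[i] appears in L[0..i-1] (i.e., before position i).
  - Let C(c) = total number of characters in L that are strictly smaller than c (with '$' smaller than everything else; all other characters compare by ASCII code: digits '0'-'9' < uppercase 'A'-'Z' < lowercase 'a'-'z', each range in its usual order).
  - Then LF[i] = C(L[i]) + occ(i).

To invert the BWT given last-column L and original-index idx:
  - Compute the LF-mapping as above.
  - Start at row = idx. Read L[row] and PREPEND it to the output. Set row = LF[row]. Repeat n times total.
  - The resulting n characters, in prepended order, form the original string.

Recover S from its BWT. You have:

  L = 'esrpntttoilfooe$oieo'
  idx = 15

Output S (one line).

Answer: repetitionfootloose$

Derivation:
LF mapping: 1 16 15 14 8 17 18 19 9 5 7 4 10 11 2 0 12 6 3 13
Walk LF starting at row 15, prepending L[row]:
  step 1: row=15, L[15]='$', prepend. Next row=LF[15]=0
  step 2: row=0, L[0]='e', prepend. Next row=LF[0]=1
  step 3: row=1, L[1]='s', prepend. Next row=LF[1]=16
  step 4: row=16, L[16]='o', prepend. Next row=LF[16]=12
  step 5: row=12, L[12]='o', prepend. Next row=LF[12]=10
  step 6: row=10, L[10]='l', prepend. Next row=LF[10]=7
  step 7: row=7, L[7]='t', prepend. Next row=LF[7]=19
  step 8: row=19, L[19]='o', prepend. Next row=LF[19]=13
  step 9: row=13, L[13]='o', prepend. Next row=LF[13]=11
  step 10: row=11, L[11]='f', prepend. Next row=LF[11]=4
  step 11: row=4, L[4]='n', prepend. Next row=LF[4]=8
  step 12: row=8, L[8]='o', prepend. Next row=LF[8]=9
  step 13: row=9, L[9]='i', prepend. Next row=LF[9]=5
  step 14: row=5, L[5]='t', prepend. Next row=LF[5]=17
  step 15: row=17, L[17]='i', prepend. Next row=LF[17]=6
  step 16: row=6, L[6]='t', prepend. Next row=LF[6]=18
  step 17: row=18, L[18]='e', prepend. Next row=LF[18]=3
  step 18: row=3, L[3]='p', prepend. Next row=LF[3]=14
  step 19: row=14, L[14]='e', prepend. Next row=LF[14]=2
  step 20: row=2, L[2]='r', prepend. Next row=LF[2]=15
Reversed output: repetitionfootloose$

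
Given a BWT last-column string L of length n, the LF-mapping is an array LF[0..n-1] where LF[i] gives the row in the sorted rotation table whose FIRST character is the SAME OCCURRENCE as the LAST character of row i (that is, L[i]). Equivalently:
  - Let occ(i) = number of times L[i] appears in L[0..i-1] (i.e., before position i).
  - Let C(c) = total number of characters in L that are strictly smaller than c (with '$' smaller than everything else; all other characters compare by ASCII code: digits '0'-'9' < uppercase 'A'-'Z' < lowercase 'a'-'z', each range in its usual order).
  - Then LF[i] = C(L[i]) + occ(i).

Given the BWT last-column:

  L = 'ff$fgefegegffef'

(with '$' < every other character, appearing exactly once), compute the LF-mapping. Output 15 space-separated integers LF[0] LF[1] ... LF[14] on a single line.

Char counts: '$':1, 'e':4, 'f':7, 'g':3
C (first-col start): C('$')=0, C('e')=1, C('f')=5, C('g')=12
L[0]='f': occ=0, LF[0]=C('f')+0=5+0=5
L[1]='f': occ=1, LF[1]=C('f')+1=5+1=6
L[2]='$': occ=0, LF[2]=C('$')+0=0+0=0
L[3]='f': occ=2, LF[3]=C('f')+2=5+2=7
L[4]='g': occ=0, LF[4]=C('g')+0=12+0=12
L[5]='e': occ=0, LF[5]=C('e')+0=1+0=1
L[6]='f': occ=3, LF[6]=C('f')+3=5+3=8
L[7]='e': occ=1, LF[7]=C('e')+1=1+1=2
L[8]='g': occ=1, LF[8]=C('g')+1=12+1=13
L[9]='e': occ=2, LF[9]=C('e')+2=1+2=3
L[10]='g': occ=2, LF[10]=C('g')+2=12+2=14
L[11]='f': occ=4, LF[11]=C('f')+4=5+4=9
L[12]='f': occ=5, LF[12]=C('f')+5=5+5=10
L[13]='e': occ=3, LF[13]=C('e')+3=1+3=4
L[14]='f': occ=6, LF[14]=C('f')+6=5+6=11

Answer: 5 6 0 7 12 1 8 2 13 3 14 9 10 4 11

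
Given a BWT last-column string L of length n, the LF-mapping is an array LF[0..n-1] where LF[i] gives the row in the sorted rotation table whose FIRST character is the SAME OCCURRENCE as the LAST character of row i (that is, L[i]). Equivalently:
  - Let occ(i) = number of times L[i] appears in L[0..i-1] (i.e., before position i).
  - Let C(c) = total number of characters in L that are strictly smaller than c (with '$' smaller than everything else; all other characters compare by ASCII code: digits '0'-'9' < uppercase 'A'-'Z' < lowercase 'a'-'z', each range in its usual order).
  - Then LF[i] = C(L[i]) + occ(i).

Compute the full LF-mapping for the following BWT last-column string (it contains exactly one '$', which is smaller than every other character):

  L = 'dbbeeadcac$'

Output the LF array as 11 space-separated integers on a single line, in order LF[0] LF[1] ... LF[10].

Answer: 7 3 4 9 10 1 8 5 2 6 0

Derivation:
Char counts: '$':1, 'a':2, 'b':2, 'c':2, 'd':2, 'e':2
C (first-col start): C('$')=0, C('a')=1, C('b')=3, C('c')=5, C('d')=7, C('e')=9
L[0]='d': occ=0, LF[0]=C('d')+0=7+0=7
L[1]='b': occ=0, LF[1]=C('b')+0=3+0=3
L[2]='b': occ=1, LF[2]=C('b')+1=3+1=4
L[3]='e': occ=0, LF[3]=C('e')+0=9+0=9
L[4]='e': occ=1, LF[4]=C('e')+1=9+1=10
L[5]='a': occ=0, LF[5]=C('a')+0=1+0=1
L[6]='d': occ=1, LF[6]=C('d')+1=7+1=8
L[7]='c': occ=0, LF[7]=C('c')+0=5+0=5
L[8]='a': occ=1, LF[8]=C('a')+1=1+1=2
L[9]='c': occ=1, LF[9]=C('c')+1=5+1=6
L[10]='$': occ=0, LF[10]=C('$')+0=0+0=0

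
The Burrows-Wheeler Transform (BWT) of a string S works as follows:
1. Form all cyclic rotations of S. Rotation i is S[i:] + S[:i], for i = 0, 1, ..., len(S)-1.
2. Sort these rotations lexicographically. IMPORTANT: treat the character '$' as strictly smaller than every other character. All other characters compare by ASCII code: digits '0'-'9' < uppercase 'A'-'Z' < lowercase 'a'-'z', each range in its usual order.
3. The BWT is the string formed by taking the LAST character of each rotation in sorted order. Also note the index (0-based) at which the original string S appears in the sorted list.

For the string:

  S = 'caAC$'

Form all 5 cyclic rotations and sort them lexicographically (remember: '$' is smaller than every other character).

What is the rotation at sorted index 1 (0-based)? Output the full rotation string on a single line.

Answer: AC$ca

Derivation:
All 5 rotations (rotation i = S[i:]+S[:i]):
  rot[0] = caAC$
  rot[1] = aAC$c
  rot[2] = AC$ca
  rot[3] = C$caA
  rot[4] = $caAC
Sorted (with $ < everything):
  sorted[0] = $caAC
  sorted[1] = AC$ca
  sorted[2] = C$caA
  sorted[3] = aAC$c
  sorted[4] = caAC$
sorted[1] = AC$ca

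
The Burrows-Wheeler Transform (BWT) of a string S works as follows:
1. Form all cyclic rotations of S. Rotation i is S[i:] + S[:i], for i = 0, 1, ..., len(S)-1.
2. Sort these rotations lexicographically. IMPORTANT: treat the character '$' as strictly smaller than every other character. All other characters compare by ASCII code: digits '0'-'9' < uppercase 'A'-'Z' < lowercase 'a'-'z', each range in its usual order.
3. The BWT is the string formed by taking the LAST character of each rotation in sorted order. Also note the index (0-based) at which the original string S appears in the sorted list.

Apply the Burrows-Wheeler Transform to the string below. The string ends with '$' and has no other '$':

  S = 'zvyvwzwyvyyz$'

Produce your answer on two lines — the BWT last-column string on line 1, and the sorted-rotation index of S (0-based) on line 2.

Answer: zyzyzvvwvyy$w
11

Derivation:
All 13 rotations (rotation i = S[i:]+S[:i]):
  rot[0] = zvyvwzwyvyyz$
  rot[1] = vyvwzwyvyyz$z
  rot[2] = yvwzwyvyyz$zv
  rot[3] = vwzwyvyyz$zvy
  rot[4] = wzwyvyyz$zvyv
  rot[5] = zwyvyyz$zvyvw
  rot[6] = wyvyyz$zvyvwz
  rot[7] = yvyyz$zvyvwzw
  rot[8] = vyyz$zvyvwzwy
  rot[9] = yyz$zvyvwzwyv
  rot[10] = yz$zvyvwzwyvy
  rot[11] = z$zvyvwzwyvyy
  rot[12] = $zvyvwzwyvyyz
Sorted (with $ < everything):
  sorted[0] = $zvyvwzwyvyyz  (last char: 'z')
  sorted[1] = vwzwyvyyz$zvy  (last char: 'y')
  sorted[2] = vyvwzwyvyyz$z  (last char: 'z')
  sorted[3] = vyyz$zvyvwzwy  (last char: 'y')
  sorted[4] = wyvyyz$zvyvwz  (last char: 'z')
  sorted[5] = wzwyvyyz$zvyv  (last char: 'v')
  sorted[6] = yvwzwyvyyz$zv  (last char: 'v')
  sorted[7] = yvyyz$zvyvwzw  (last char: 'w')
  sorted[8] = yyz$zvyvwzwyv  (last char: 'v')
  sorted[9] = yz$zvyvwzwyvy  (last char: 'y')
  sorted[10] = z$zvyvwzwyvyy  (last char: 'y')
  sorted[11] = zvyvwzwyvyyz$  (last char: '$')
  sorted[12] = zwyvyyz$zvyvw  (last char: 'w')
Last column: zyzyzvvwvyy$w
Original string S is at sorted index 11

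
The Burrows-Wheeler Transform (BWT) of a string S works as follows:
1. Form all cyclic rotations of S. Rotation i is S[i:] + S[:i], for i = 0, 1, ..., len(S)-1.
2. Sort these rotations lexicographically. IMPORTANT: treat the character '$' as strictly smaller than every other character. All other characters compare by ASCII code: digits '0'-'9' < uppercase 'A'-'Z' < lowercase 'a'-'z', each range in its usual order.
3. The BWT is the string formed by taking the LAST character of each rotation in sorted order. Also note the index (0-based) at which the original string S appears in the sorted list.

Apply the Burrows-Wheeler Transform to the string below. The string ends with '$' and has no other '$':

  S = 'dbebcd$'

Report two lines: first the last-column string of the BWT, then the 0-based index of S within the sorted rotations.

All 7 rotations (rotation i = S[i:]+S[:i]):
  rot[0] = dbebcd$
  rot[1] = bebcd$d
  rot[2] = ebcd$db
  rot[3] = bcd$dbe
  rot[4] = cd$dbeb
  rot[5] = d$dbebc
  rot[6] = $dbebcd
Sorted (with $ < everything):
  sorted[0] = $dbebcd  (last char: 'd')
  sorted[1] = bcd$dbe  (last char: 'e')
  sorted[2] = bebcd$d  (last char: 'd')
  sorted[3] = cd$dbeb  (last char: 'b')
  sorted[4] = d$dbebc  (last char: 'c')
  sorted[5] = dbebcd$  (last char: '$')
  sorted[6] = ebcd$db  (last char: 'b')
Last column: dedbc$b
Original string S is at sorted index 5

Answer: dedbc$b
5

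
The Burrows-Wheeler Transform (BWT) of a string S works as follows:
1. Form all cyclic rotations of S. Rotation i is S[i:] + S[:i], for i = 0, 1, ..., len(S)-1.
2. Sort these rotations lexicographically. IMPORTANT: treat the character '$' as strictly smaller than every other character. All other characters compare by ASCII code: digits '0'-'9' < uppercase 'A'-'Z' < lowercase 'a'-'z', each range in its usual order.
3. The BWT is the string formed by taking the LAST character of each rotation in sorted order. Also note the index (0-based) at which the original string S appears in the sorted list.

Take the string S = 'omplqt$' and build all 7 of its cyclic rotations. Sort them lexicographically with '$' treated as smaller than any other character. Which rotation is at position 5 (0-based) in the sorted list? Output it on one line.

All 7 rotations (rotation i = S[i:]+S[:i]):
  rot[0] = omplqt$
  rot[1] = mplqt$o
  rot[2] = plqt$om
  rot[3] = lqt$omp
  rot[4] = qt$ompl
  rot[5] = t$omplq
  rot[6] = $omplqt
Sorted (with $ < everything):
  sorted[0] = $omplqt
  sorted[1] = lqt$omp
  sorted[2] = mplqt$o
  sorted[3] = omplqt$
  sorted[4] = plqt$om
  sorted[5] = qt$ompl
  sorted[6] = t$omplq
sorted[5] = qt$ompl

Answer: qt$ompl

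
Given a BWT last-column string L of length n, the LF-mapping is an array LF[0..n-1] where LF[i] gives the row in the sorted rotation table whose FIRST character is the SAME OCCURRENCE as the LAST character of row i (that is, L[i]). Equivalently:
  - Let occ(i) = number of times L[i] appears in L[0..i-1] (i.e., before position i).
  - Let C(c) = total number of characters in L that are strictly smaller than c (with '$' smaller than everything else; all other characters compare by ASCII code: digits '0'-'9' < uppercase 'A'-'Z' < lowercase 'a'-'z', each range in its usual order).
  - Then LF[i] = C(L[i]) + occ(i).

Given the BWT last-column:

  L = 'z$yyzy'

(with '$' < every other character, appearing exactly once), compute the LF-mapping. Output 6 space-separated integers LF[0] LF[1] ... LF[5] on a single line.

Answer: 4 0 1 2 5 3

Derivation:
Char counts: '$':1, 'y':3, 'z':2
C (first-col start): C('$')=0, C('y')=1, C('z')=4
L[0]='z': occ=0, LF[0]=C('z')+0=4+0=4
L[1]='$': occ=0, LF[1]=C('$')+0=0+0=0
L[2]='y': occ=0, LF[2]=C('y')+0=1+0=1
L[3]='y': occ=1, LF[3]=C('y')+1=1+1=2
L[4]='z': occ=1, LF[4]=C('z')+1=4+1=5
L[5]='y': occ=2, LF[5]=C('y')+2=1+2=3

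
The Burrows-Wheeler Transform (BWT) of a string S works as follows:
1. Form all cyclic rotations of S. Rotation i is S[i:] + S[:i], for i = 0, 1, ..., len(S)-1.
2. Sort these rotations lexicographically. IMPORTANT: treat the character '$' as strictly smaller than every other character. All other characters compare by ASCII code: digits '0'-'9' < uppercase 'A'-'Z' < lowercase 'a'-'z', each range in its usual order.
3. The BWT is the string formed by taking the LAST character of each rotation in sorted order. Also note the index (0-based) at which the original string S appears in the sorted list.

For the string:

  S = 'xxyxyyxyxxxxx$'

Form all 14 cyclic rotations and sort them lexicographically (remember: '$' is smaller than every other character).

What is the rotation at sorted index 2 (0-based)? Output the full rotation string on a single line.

Answer: xx$xxyxyyxyxxx

Derivation:
All 14 rotations (rotation i = S[i:]+S[:i]):
  rot[0] = xxyxyyxyxxxxx$
  rot[1] = xyxyyxyxxxxx$x
  rot[2] = yxyyxyxxxxx$xx
  rot[3] = xyyxyxxxxx$xxy
  rot[4] = yyxyxxxxx$xxyx
  rot[5] = yxyxxxxx$xxyxy
  rot[6] = xyxxxxx$xxyxyy
  rot[7] = yxxxxx$xxyxyyx
  rot[8] = xxxxx$xxyxyyxy
  rot[9] = xxxx$xxyxyyxyx
  rot[10] = xxx$xxyxyyxyxx
  rot[11] = xx$xxyxyyxyxxx
  rot[12] = x$xxyxyyxyxxxx
  rot[13] = $xxyxyyxyxxxxx
Sorted (with $ < everything):
  sorted[0] = $xxyxyyxyxxxxx
  sorted[1] = x$xxyxyyxyxxxx
  sorted[2] = xx$xxyxyyxyxxx
  sorted[3] = xxx$xxyxyyxyxx
  sorted[4] = xxxx$xxyxyyxyx
  sorted[5] = xxxxx$xxyxyyxy
  sorted[6] = xxyxyyxyxxxxx$
  sorted[7] = xyxxxxx$xxyxyy
  sorted[8] = xyxyyxyxxxxx$x
  sorted[9] = xyyxyxxxxx$xxy
  sorted[10] = yxxxxx$xxyxyyx
  sorted[11] = yxyxxxxx$xxyxy
  sorted[12] = yxyyxyxxxxx$xx
  sorted[13] = yyxyxxxxx$xxyx
sorted[2] = xx$xxyxyyxyxxx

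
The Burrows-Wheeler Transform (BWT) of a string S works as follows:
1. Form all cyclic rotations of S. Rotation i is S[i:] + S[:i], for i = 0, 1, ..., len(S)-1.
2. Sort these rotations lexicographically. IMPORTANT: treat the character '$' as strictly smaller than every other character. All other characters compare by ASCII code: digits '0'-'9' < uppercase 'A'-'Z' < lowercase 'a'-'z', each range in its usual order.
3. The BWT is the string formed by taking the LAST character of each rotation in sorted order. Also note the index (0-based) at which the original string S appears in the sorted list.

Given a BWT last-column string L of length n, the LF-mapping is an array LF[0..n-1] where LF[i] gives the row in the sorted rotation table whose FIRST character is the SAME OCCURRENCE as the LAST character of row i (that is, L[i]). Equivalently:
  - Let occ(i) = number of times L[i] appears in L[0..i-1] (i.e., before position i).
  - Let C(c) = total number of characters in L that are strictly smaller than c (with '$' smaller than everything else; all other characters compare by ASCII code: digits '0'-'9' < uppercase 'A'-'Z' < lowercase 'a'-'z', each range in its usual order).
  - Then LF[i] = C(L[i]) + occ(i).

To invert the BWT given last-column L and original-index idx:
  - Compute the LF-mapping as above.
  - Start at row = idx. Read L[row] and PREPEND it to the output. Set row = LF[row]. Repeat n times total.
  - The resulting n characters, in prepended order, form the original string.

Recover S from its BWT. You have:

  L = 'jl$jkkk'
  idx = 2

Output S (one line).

Answer: jkkklj$

Derivation:
LF mapping: 1 6 0 2 3 4 5
Walk LF starting at row 2, prepending L[row]:
  step 1: row=2, L[2]='$', prepend. Next row=LF[2]=0
  step 2: row=0, L[0]='j', prepend. Next row=LF[0]=1
  step 3: row=1, L[1]='l', prepend. Next row=LF[1]=6
  step 4: row=6, L[6]='k', prepend. Next row=LF[6]=5
  step 5: row=5, L[5]='k', prepend. Next row=LF[5]=4
  step 6: row=4, L[4]='k', prepend. Next row=LF[4]=3
  step 7: row=3, L[3]='j', prepend. Next row=LF[3]=2
Reversed output: jkkklj$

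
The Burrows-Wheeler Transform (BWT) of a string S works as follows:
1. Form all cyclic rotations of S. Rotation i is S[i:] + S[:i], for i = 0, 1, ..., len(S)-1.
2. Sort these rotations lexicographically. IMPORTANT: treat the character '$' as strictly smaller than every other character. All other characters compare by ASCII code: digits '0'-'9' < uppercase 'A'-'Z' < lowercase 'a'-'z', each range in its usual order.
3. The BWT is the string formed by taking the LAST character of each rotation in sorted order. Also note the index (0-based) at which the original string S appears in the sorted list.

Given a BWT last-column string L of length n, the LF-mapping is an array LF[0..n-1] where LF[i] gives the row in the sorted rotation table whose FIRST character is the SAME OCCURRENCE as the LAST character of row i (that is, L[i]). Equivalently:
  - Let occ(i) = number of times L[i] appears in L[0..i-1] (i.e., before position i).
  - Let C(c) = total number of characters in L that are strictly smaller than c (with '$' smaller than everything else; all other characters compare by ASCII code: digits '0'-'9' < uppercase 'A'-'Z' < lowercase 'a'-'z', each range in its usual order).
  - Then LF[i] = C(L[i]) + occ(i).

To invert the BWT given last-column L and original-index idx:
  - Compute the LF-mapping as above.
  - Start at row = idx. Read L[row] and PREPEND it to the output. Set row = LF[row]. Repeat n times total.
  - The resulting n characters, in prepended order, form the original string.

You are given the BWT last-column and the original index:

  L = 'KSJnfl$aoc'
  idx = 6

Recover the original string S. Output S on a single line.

LF mapping: 2 3 1 8 6 7 0 4 9 5
Walk LF starting at row 6, prepending L[row]:
  step 1: row=6, L[6]='$', prepend. Next row=LF[6]=0
  step 2: row=0, L[0]='K', prepend. Next row=LF[0]=2
  step 3: row=2, L[2]='J', prepend. Next row=LF[2]=1
  step 4: row=1, L[1]='S', prepend. Next row=LF[1]=3
  step 5: row=3, L[3]='n', prepend. Next row=LF[3]=8
  step 6: row=8, L[8]='o', prepend. Next row=LF[8]=9
  step 7: row=9, L[9]='c', prepend. Next row=LF[9]=5
  step 8: row=5, L[5]='l', prepend. Next row=LF[5]=7
  step 9: row=7, L[7]='a', prepend. Next row=LF[7]=4
  step 10: row=4, L[4]='f', prepend. Next row=LF[4]=6
Reversed output: falconSJK$

Answer: falconSJK$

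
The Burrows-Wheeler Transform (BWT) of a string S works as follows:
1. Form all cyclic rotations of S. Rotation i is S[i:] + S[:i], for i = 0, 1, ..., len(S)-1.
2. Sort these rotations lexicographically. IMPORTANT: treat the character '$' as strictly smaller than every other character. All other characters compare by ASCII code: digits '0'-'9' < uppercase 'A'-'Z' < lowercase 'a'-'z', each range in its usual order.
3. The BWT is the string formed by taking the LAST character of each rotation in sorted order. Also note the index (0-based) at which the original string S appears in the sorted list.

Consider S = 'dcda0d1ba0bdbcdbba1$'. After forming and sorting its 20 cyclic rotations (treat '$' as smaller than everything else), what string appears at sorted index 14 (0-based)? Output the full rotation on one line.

All 20 rotations (rotation i = S[i:]+S[:i]):
  rot[0] = dcda0d1ba0bdbcdbba1$
  rot[1] = cda0d1ba0bdbcdbba1$d
  rot[2] = da0d1ba0bdbcdbba1$dc
  rot[3] = a0d1ba0bdbcdbba1$dcd
  rot[4] = 0d1ba0bdbcdbba1$dcda
  rot[5] = d1ba0bdbcdbba1$dcda0
  rot[6] = 1ba0bdbcdbba1$dcda0d
  rot[7] = ba0bdbcdbba1$dcda0d1
  rot[8] = a0bdbcdbba1$dcda0d1b
  rot[9] = 0bdbcdbba1$dcda0d1ba
  rot[10] = bdbcdbba1$dcda0d1ba0
  rot[11] = dbcdbba1$dcda0d1ba0b
  rot[12] = bcdbba1$dcda0d1ba0bd
  rot[13] = cdbba1$dcda0d1ba0bdb
  rot[14] = dbba1$dcda0d1ba0bdbc
  rot[15] = bba1$dcda0d1ba0bdbcd
  rot[16] = ba1$dcda0d1ba0bdbcdb
  rot[17] = a1$dcda0d1ba0bdbcdbb
  rot[18] = 1$dcda0d1ba0bdbcdbba
  rot[19] = $dcda0d1ba0bdbcdbba1
Sorted (with $ < everything):
  sorted[0] = $dcda0d1ba0bdbcdbba1
  sorted[1] = 0bdbcdbba1$dcda0d1ba
  sorted[2] = 0d1ba0bdbcdbba1$dcda
  sorted[3] = 1$dcda0d1ba0bdbcdbba
  sorted[4] = 1ba0bdbcdbba1$dcda0d
  sorted[5] = a0bdbcdbba1$dcda0d1b
  sorted[6] = a0d1ba0bdbcdbba1$dcd
  sorted[7] = a1$dcda0d1ba0bdbcdbb
  sorted[8] = ba0bdbcdbba1$dcda0d1
  sorted[9] = ba1$dcda0d1ba0bdbcdb
  sorted[10] = bba1$dcda0d1ba0bdbcd
  sorted[11] = bcdbba1$dcda0d1ba0bd
  sorted[12] = bdbcdbba1$dcda0d1ba0
  sorted[13] = cda0d1ba0bdbcdbba1$d
  sorted[14] = cdbba1$dcda0d1ba0bdb
  sorted[15] = d1ba0bdbcdbba1$dcda0
  sorted[16] = da0d1ba0bdbcdbba1$dc
  sorted[17] = dbba1$dcda0d1ba0bdbc
  sorted[18] = dbcdbba1$dcda0d1ba0b
  sorted[19] = dcda0d1ba0bdbcdbba1$
sorted[14] = cdbba1$dcda0d1ba0bdb

Answer: cdbba1$dcda0d1ba0bdb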